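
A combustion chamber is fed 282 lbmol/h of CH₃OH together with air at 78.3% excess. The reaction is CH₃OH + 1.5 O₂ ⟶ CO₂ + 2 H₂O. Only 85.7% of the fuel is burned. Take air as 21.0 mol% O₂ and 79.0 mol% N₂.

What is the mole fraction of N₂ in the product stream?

Stoichiometric O₂ = 1.5 × 282 = 423 lbmol/h; O₂ fed = 423 × 1.783 = 754.2 lbmol/h.
N₂ fed = 754.2 × 79/21 = 2837 lbmol/h.
Fuel reacted = 0.857 × 282 → ξ = 241.7 lbmol/h.
Outlet (n = n₀ + ν ξ):
  CH₃OH: 282 − 1(241.7) = 40.33
  O₂: 754.2 − 1.5(241.7) = 391.7
  N₂: 2837 (inert)
  CO₂: 0 + 1(241.7) = 241.7
  H₂O: 0 + 2(241.7) = 483.3
Total out = 3994 lbmol/h; y_N₂ = 2837 / 3994 = 0.7103.

0.71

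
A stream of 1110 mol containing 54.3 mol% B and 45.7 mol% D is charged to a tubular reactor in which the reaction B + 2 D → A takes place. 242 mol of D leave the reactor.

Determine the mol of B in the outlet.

470 mol

For D: n = n₀ − 2ξ → 242 = 507.3 − 2ξ, giving ξ = 132.6 mol.
Outlet amounts (n = n₀ + ν ξ):
  B: 602.7 − 1(132.6) = 470.1
  D: 507.3 − 2(132.6) = 242
  A: 0 + 1(132.6) = 132.6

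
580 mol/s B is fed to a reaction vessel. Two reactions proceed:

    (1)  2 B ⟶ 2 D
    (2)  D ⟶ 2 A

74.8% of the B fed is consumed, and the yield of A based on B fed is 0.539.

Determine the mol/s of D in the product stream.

278 mol/s

Conversion of B: B consumed = 2ξ₁ = 0.748 × 580 → ξ₁ = 216.9 mol/s.
Yield of A: 2ξ₂ / 580 = 0.539 → ξ₂ = 156.3 mol/s.
Outlet amounts (n = n₀ + Σ ν·ξ):
  B: 580 − 2(216.9) = 146.2
  D: 0 + 2(216.9) − 1(156.3) = 277.5
  A: 0 + 2(156.3) = 312.6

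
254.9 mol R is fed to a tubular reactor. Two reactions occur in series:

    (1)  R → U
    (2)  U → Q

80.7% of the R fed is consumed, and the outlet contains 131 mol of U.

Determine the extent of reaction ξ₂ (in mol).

ξ₂ = 74.7 mol

Conversion of R: R consumed = 1ξ₁ = 0.807 × 254.9 → ξ₁ = 205.7 mol.
U balance: n_U = 0 + 1ξ₁ − 1ξ₂ = 131 → ξ₂ = (1·205.7 − 131)/1 = 74.7 mol.
Outlet amounts (n = n₀ + Σ ν·ξ):
  R: 254.9 − 1(205.7) = 49.2
  U: 0 + 1(205.7) − 1(74.7) = 131
  Q: 0 + 1(74.7) = 74.7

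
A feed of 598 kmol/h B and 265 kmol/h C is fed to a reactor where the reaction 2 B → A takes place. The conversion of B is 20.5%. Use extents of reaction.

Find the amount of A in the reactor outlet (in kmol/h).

61.3 kmol/h

B reacted = 0.205 × 598 = 122.6 kmol/h; ν_B = −2, so ξ = 122.6/2 = 61.29 kmol/h.
Outlet amounts (n = n₀ + ν ξ):
  B: 598 − 2(61.29) = 475.4
  A: 0 + 1(61.29) = 61.29
  C: 265 (inert)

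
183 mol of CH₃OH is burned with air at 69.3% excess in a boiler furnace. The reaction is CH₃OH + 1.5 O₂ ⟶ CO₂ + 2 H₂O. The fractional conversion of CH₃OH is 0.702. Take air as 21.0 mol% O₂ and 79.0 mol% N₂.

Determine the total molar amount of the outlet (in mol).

Stoichiometric O₂ = 1.5 × 183 = 274.5 mol; O₂ fed = 274.5 × 1.693 = 464.7 mol.
N₂ fed = 464.7 × 79/21 = 1748 mol.
Fuel reacted = 0.702 × 183 → ξ = 128.5 mol.
Outlet (n = n₀ + ν ξ):
  CH₃OH: 183 − 1(128.5) = 54.53
  O₂: 464.7 − 1.5(128.5) = 272
  N₂: 1748 (inert)
  CO₂: 0 + 1(128.5) = 128.5
  H₂O: 0 + 2(128.5) = 256.9
Total out = 54.53 + 272 + 1748 + 128.5 + 256.9 = 2460 mol.

2460 mol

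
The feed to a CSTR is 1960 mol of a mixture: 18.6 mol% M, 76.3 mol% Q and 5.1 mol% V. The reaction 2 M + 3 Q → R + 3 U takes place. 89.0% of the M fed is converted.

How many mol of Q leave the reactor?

M reacted = 0.89 × 364.6 = 324.5 mol; ν_M = −2, so ξ = 324.5/2 = 162.2 mol.
Outlet amounts (n = n₀ + ν ξ):
  M: 364.6 − 2(162.2) = 40.1
  Q: 1495 − 3(162.2) = 1009
  R: 0 + 1(162.2) = 162.2
  U: 0 + 3(162.2) = 486.7
  V: 99.96 (inert)

1010 mol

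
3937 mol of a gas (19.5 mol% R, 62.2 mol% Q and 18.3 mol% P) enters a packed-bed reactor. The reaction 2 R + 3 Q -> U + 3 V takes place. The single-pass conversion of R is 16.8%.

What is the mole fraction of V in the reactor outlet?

0.05

R reacted = 0.168 × 767.7 = 129 mol; ν_R = −2, so ξ = 129/2 = 64.49 mol.
Outlet amounts (n = n₀ + ν ξ):
  R: 767.7 − 2(64.49) = 638.7
  Q: 2449 − 3(64.49) = 2255
  U: 0 + 1(64.49) = 64.49
  V: 0 + 3(64.49) = 193.5
  P: 720.5 (inert)
Total out = 3873 mol; y_V = 193.5 / 3873 = 0.04996.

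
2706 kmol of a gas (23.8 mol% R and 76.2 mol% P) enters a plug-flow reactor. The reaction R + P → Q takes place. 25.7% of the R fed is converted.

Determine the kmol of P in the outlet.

1900 kmol

R reacted = 0.257 × 644 = 165.5 kmol; ν_R = −1, so ξ = 165.5/1 = 165.5 kmol.
Outlet amounts (n = n₀ + ν ξ):
  R: 644 − 1(165.5) = 478.5
  P: 2062 − 1(165.5) = 1896
  Q: 0 + 1(165.5) = 165.5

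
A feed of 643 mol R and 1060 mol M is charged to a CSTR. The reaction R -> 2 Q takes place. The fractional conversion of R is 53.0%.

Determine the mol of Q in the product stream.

R reacted = 0.53 × 643 = 340.8 mol; ν_R = −1, so ξ = 340.8/1 = 340.8 mol.
Outlet amounts (n = n₀ + ν ξ):
  R: 643 − 1(340.8) = 302.2
  Q: 0 + 2(340.8) = 681.6
  M: 1060 (inert)

682 mol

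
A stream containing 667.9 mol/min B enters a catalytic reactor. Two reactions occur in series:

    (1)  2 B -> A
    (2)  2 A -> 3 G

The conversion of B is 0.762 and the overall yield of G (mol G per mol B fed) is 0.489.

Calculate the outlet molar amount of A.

36.7 mol/min

Conversion of B: B consumed = 2ξ₁ = 0.762 × 667.9 → ξ₁ = 254.5 mol/min.
Yield of G: 3ξ₂ / 667.9 = 0.489 → ξ₂ = 108.9 mol/min.
Outlet amounts (n = n₀ + Σ ν·ξ):
  B: 667.9 − 2(254.5) = 159
  A: 0 + 1(254.5) − 2(108.9) = 36.73
  G: 0 + 3(108.9) = 326.6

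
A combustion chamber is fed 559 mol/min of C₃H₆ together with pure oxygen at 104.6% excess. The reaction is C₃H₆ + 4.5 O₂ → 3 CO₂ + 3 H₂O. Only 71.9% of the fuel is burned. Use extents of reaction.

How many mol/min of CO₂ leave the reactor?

1210 mol/min

Stoichiometric O₂ = 4.5 × 559 = 2516 mol/min; O₂ fed = 2516 × 2.046 = 5147 mol/min.
Fuel reacted = 0.719 × 559 → ξ = 401.9 mol/min.
Outlet (n = n₀ + ν ξ):
  C₃H₆: 559 − 1(401.9) = 157.1
  O₂: 5147 − 4.5(401.9) = 3338
  CO₂: 0 + 3(401.9) = 1206
  H₂O: 0 + 3(401.9) = 1206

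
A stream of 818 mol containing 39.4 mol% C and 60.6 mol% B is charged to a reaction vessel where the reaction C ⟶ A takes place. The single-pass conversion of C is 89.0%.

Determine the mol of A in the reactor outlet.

C reacted = 0.89 × 322.3 = 286.8 mol; ν_C = −1, so ξ = 286.8/1 = 286.8 mol.
Outlet amounts (n = n₀ + ν ξ):
  C: 322.3 − 1(286.8) = 35.45
  A: 0 + 1(286.8) = 286.8
  B: 495.7 (inert)

287 mol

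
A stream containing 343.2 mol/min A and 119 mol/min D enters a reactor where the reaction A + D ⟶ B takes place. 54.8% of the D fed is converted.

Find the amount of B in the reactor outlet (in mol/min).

D reacted = 0.548 × 119 = 65.21 mol/min; ν_D = −1, so ξ = 65.21/1 = 65.21 mol/min.
Outlet amounts (n = n₀ + ν ξ):
  A: 343.2 − 1(65.21) = 278
  D: 119 − 1(65.21) = 53.79
  B: 0 + 1(65.21) = 65.21

65.2 mol/min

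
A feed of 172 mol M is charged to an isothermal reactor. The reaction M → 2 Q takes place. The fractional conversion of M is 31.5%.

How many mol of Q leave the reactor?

108 mol

M reacted = 0.315 × 172 = 54.18 mol; ν_M = −1, so ξ = 54.18/1 = 54.18 mol.
Outlet amounts (n = n₀ + ν ξ):
  M: 172 − 1(54.18) = 117.8
  Q: 0 + 2(54.18) = 108.4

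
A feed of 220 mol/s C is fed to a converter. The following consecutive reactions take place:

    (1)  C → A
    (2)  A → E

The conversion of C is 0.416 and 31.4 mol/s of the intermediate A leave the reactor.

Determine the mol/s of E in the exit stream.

60.1 mol/s

Conversion of C: C consumed = 1ξ₁ = 0.416 × 220 → ξ₁ = 91.52 mol/s.
A balance: n_A = 0 + 1ξ₁ − 1ξ₂ = 31.4 → ξ₂ = (1·91.52 − 31.4)/1 = 60.12 mol/s.
Outlet amounts (n = n₀ + Σ ν·ξ):
  C: 220 − 1(91.52) = 128.5
  A: 0 + 1(91.52) − 1(60.12) = 31.4
  E: 0 + 1(60.12) = 60.12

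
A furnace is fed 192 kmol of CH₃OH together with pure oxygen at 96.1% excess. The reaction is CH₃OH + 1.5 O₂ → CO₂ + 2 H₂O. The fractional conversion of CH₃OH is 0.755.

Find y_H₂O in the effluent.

0.35

Stoichiometric O₂ = 1.5 × 192 = 288 kmol; O₂ fed = 288 × 1.961 = 564.8 kmol.
Fuel reacted = 0.755 × 192 → ξ = 145 kmol.
Outlet (n = n₀ + ν ξ):
  CH₃OH: 192 − 1(145) = 47.04
  O₂: 564.8 − 1.5(145) = 347.3
  CO₂: 0 + 1(145) = 145
  H₂O: 0 + 2(145) = 289.9
Total out = 829.2 kmol; y_H₂O = 289.9 / 829.2 = 0.3496.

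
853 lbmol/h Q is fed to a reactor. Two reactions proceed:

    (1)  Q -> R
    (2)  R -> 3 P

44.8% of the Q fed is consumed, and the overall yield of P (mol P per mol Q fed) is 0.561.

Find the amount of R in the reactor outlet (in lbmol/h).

Conversion of Q: Q consumed = 1ξ₁ = 0.448 × 853 → ξ₁ = 382.1 lbmol/h.
Yield of P: 3ξ₂ / 853 = 0.561 → ξ₂ = 159.5 lbmol/h.
Outlet amounts (n = n₀ + Σ ν·ξ):
  Q: 853 − 1(382.1) = 470.9
  R: 0 + 1(382.1) − 1(159.5) = 222.6
  P: 0 + 3(159.5) = 478.5

223 lbmol/h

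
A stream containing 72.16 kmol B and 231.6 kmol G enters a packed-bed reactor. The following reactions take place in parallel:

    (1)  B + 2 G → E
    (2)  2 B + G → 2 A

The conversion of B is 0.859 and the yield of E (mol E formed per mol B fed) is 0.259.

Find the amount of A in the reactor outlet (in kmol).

43.3 kmol

Yield of E: 1ξ₁ / 72.16 = 0.259 → ξ₁ = 18.69 kmol.
Conversion of B: 1ξ₁ + 2ξ₂ = 0.859 × 72.16 = 61.99 → ξ₂ = 21.65 kmol.
Outlet amounts (n = n₀ + Σ ν·ξ):
  B: 72.16 − 1(18.69) − 2(21.65) = 10.17
  G: 231.6 − 2(18.69) − 1(21.65) = 172.6
  E: 0 + 1(18.69) = 18.69
  A: 0 + 2(21.65) = 43.3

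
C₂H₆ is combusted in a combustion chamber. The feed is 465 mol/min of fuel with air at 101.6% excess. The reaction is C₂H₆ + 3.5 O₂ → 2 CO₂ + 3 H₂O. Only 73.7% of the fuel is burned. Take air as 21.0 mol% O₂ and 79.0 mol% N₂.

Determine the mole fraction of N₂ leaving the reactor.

Stoichiometric O₂ = 3.5 × 465 = 1628 mol/min; O₂ fed = 1628 × 2.016 = 3281 mol/min.
N₂ fed = 3281 × 79/21 = 12340 mol/min.
Fuel reacted = 0.737 × 465 → ξ = 342.7 mol/min.
Outlet (n = n₀ + ν ξ):
  C₂H₆: 465 − 1(342.7) = 122.3
  O₂: 3281 − 3.5(342.7) = 2082
  N₂: 12340 (inert)
  CO₂: 0 + 2(342.7) = 685.4
  H₂O: 0 + 3(342.7) = 1028
Total out = 16260 mol/min; y_N₂ = 12340 / 16260 = 0.7591.

0.759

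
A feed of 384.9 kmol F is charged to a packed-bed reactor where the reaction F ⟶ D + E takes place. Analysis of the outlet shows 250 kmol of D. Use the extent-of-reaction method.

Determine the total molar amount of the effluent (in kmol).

For D: n = n₀ + 1ξ → 250 = 0 + 1ξ, giving ξ = 250 kmol.
Outlet amounts (n = n₀ + ν ξ):
  F: 384.9 − 1(250) = 134.9
  D: 0 + 1(250) = 250
  E: 0 + 1(250) = 250
Total out = 134.9 + 250 + 250 = 634.9 kmol.

635 kmol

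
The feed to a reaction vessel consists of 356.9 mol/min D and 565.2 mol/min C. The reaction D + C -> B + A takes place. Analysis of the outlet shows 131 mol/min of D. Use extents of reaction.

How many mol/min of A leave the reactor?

For D: n = n₀ − 1ξ → 131 = 356.9 − 1ξ, giving ξ = 225.9 mol/min.
Outlet amounts (n = n₀ + ν ξ):
  D: 356.9 − 1(225.9) = 131
  C: 565.2 − 1(225.9) = 339.3
  B: 0 + 1(225.9) = 225.9
  A: 0 + 1(225.9) = 225.9

226 mol/min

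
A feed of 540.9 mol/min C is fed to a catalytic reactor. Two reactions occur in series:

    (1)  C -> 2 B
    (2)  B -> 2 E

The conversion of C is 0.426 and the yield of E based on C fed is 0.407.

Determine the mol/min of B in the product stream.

Conversion of C: C consumed = 1ξ₁ = 0.426 × 540.9 → ξ₁ = 230.4 mol/min.
Yield of E: 2ξ₂ / 540.9 = 0.407 → ξ₂ = 110.1 mol/min.
Outlet amounts (n = n₀ + Σ ν·ξ):
  C: 540.9 − 1(230.4) = 310.5
  B: 0 + 2(230.4) − 1(110.1) = 350.8
  E: 0 + 2(110.1) = 220.1

351 mol/min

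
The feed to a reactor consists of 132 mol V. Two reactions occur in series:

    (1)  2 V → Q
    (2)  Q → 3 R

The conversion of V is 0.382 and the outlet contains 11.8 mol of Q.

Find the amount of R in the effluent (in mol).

Conversion of V: V consumed = 2ξ₁ = 0.382 × 132 → ξ₁ = 25.21 mol.
Q balance: n_Q = 0 + 1ξ₁ − 1ξ₂ = 11.8 → ξ₂ = (1·25.21 − 11.8)/1 = 13.41 mol.
Outlet amounts (n = n₀ + Σ ν·ξ):
  V: 132 − 2(25.21) = 81.58
  Q: 0 + 1(25.21) − 1(13.41) = 11.8
  R: 0 + 3(13.41) = 40.24

40.2 mol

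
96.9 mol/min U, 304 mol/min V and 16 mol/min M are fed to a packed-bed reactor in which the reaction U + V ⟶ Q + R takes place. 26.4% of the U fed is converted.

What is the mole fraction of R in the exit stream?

0.0614

U reacted = 0.264 × 96.9 = 25.58 mol/min; ν_U = −1, so ξ = 25.58/1 = 25.58 mol/min.
Outlet amounts (n = n₀ + ν ξ):
  U: 96.9 − 1(25.58) = 71.32
  V: 304 − 1(25.58) = 278.4
  Q: 0 + 1(25.58) = 25.58
  R: 0 + 1(25.58) = 25.58
  M: 16 (inert)
Total out = 416.9 mol/min; y_R = 25.58 / 416.9 = 0.06136.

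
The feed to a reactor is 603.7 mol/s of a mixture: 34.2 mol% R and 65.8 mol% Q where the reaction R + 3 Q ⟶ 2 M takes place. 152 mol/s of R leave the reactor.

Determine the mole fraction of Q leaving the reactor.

For R: n = n₀ − 1ξ → 152 = 206.5 − 1ξ, giving ξ = 54.47 mol/s.
Outlet amounts (n = n₀ + ν ξ):
  R: 206.5 − 1(54.47) = 152
  Q: 397.2 − 3(54.47) = 233.8
  M: 0 + 2(54.47) = 108.9
Total out = 494.8 mol/s; y_Q = 233.8 / 494.8 = 0.4726.

0.473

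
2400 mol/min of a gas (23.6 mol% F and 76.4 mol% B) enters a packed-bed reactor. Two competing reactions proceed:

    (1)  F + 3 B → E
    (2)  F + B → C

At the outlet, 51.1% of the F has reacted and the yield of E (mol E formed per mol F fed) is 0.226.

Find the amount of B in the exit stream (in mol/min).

Yield of E: 1ξ₁ / 566.4 = 0.226 → ξ₁ = 128 mol/min.
Conversion of F: 1ξ₁ + 1ξ₂ = 0.511 × 566.4 = 289.4 → ξ₂ = 161.4 mol/min.
Outlet amounts (n = n₀ + Σ ν·ξ):
  F: 566.4 − 1(128) − 1(161.4) = 277
  B: 1834 − 3(128) − 1(161.4) = 1288
  E: 0 + 1(128) = 128
  C: 0 + 1(161.4) = 161.4

1290 mol/min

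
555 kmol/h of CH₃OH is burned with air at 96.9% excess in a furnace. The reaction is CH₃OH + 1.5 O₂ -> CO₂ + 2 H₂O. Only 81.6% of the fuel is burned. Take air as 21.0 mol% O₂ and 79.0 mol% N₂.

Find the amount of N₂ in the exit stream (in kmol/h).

Stoichiometric O₂ = 1.5 × 555 = 832.5 kmol/h; O₂ fed = 832.5 × 1.969 = 1639 kmol/h.
N₂ fed = 1639 × 79/21 = 6166 kmol/h.
Fuel reacted = 0.816 × 555 → ξ = 452.9 kmol/h.
Outlet (n = n₀ + ν ξ):
  CH₃OH: 555 − 1(452.9) = 102.1
  O₂: 1639 − 1.5(452.9) = 959.9
  N₂: 6166 (inert)
  CO₂: 0 + 1(452.9) = 452.9
  H₂O: 0 + 2(452.9) = 905.8

6170 kmol/h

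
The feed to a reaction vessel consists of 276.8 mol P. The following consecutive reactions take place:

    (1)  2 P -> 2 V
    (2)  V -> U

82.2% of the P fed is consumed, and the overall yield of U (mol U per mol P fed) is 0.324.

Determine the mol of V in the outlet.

138 mol

Conversion of P: P consumed = 2ξ₁ = 0.822 × 276.8 → ξ₁ = 113.8 mol.
Yield of U: 1ξ₂ / 276.8 = 0.324 → ξ₂ = 89.68 mol.
Outlet amounts (n = n₀ + Σ ν·ξ):
  P: 276.8 − 2(113.8) = 49.27
  V: 0 + 2(113.8) − 1(89.68) = 137.8
  U: 0 + 1(89.68) = 89.68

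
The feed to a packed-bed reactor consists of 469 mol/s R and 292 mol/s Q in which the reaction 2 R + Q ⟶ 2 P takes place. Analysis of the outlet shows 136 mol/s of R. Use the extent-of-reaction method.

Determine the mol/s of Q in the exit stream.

126 mol/s

For R: n = n₀ − 2ξ → 136 = 469 − 2ξ, giving ξ = 166.5 mol/s.
Outlet amounts (n = n₀ + ν ξ):
  R: 469 − 2(166.5) = 136
  Q: 292 − 1(166.5) = 125.5
  P: 0 + 2(166.5) = 333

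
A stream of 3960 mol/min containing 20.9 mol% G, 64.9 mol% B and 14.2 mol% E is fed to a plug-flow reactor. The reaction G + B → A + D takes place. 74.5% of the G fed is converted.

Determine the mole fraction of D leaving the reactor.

G reacted = 0.745 × 827.6 = 616.6 mol/min; ν_G = −1, so ξ = 616.6/1 = 616.6 mol/min.
Outlet amounts (n = n₀ + ν ξ):
  G: 827.6 − 1(616.6) = 211
  B: 2570 − 1(616.6) = 1953
  A: 0 + 1(616.6) = 616.6
  D: 0 + 1(616.6) = 616.6
  E: 562.3 (inert)
Total out = 3960 mol/min; y_D = 616.6 / 3960 = 0.1557.

0.156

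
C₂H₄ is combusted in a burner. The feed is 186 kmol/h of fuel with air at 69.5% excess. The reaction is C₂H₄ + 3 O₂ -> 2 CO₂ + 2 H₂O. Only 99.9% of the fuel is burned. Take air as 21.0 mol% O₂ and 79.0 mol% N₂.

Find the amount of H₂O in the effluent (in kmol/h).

372 kmol/h

Stoichiometric O₂ = 3 × 186 = 558 kmol/h; O₂ fed = 558 × 1.695 = 945.8 kmol/h.
N₂ fed = 945.8 × 79/21 = 3558 kmol/h.
Fuel reacted = 0.999 × 186 → ξ = 185.8 kmol/h.
Outlet (n = n₀ + ν ξ):
  C₂H₄: 186 − 1(185.8) = 0.186
  O₂: 945.8 − 3(185.8) = 388.4
  N₂: 3558 (inert)
  CO₂: 0 + 2(185.8) = 371.6
  H₂O: 0 + 2(185.8) = 371.6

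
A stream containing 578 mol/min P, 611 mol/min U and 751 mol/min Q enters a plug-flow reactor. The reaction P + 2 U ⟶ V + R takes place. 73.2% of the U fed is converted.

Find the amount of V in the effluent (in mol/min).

224 mol/min

U reacted = 0.732 × 611 = 447.3 mol/min; ν_U = −2, so ξ = 447.3/2 = 223.6 mol/min.
Outlet amounts (n = n₀ + ν ξ):
  P: 578 − 1(223.6) = 354.4
  U: 611 − 2(223.6) = 163.7
  V: 0 + 1(223.6) = 223.6
  R: 0 + 1(223.6) = 223.6
  Q: 751 (inert)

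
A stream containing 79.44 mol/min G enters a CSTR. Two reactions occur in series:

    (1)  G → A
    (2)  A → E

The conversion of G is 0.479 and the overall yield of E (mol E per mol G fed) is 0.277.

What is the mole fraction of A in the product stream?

0.202

Conversion of G: G consumed = 1ξ₁ = 0.479 × 79.44 → ξ₁ = 38.05 mol/min.
Yield of E: 1ξ₂ / 79.44 = 0.277 → ξ₂ = 22 mol/min.
Outlet amounts (n = n₀ + Σ ν·ξ):
  G: 79.44 − 1(38.05) = 41.39
  A: 0 + 1(38.05) − 1(22) = 16.05
  E: 0 + 1(22) = 22
Total out = 79.44 mol/min; y_A = 16.05 / 79.44 = 0.202.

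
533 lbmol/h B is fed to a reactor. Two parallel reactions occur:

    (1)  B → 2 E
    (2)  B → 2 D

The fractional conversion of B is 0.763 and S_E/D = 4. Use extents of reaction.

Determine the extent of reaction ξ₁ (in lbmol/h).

Conversion of B: B consumed = 0.763 × 533 = 406.7 lbmol/h = 1ξ₁ + 1ξ₂.
Selectivity: 2ξ₁ / (2ξ₂) = 4 → ξ₁ = 4 ξ₂.
Substitute: (1·4 + 1) ξ₂ = 406.7 → ξ₂ = 81.34 lbmol/h, ξ₁ = 325.3 lbmol/h.
Outlet amounts (n = n₀ + Σ ν·ξ):
  B: 533 − 1(325.3) − 1(81.34) = 126.3
  E: 0 + 2(325.3) = 650.7
  D: 0 + 2(81.34) = 162.7

ξ₁ = 325 lbmol/h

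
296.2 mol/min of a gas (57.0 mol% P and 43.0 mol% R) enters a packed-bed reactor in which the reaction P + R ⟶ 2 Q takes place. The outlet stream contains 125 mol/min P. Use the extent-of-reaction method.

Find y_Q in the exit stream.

0.296

For P: n = n₀ − 1ξ → 125 = 168.8 − 1ξ, giving ξ = 43.83 mol/min.
Outlet amounts (n = n₀ + ν ξ):
  P: 168.8 − 1(43.83) = 125
  R: 127.4 − 1(43.83) = 83.53
  Q: 0 + 2(43.83) = 87.67
Total out = 296.2 mol/min; y_Q = 87.67 / 296.2 = 0.296.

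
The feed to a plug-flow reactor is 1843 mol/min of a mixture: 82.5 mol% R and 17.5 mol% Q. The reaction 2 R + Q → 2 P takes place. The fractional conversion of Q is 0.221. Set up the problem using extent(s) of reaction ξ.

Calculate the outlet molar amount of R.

1380 mol/min

Q reacted = 0.221 × 322.5 = 71.28 mol/min; ν_Q = −1, so ξ = 71.28/1 = 71.28 mol/min.
Outlet amounts (n = n₀ + ν ξ):
  R: 1520 − 2(71.28) = 1378
  Q: 322.5 − 1(71.28) = 251.2
  P: 0 + 2(71.28) = 142.6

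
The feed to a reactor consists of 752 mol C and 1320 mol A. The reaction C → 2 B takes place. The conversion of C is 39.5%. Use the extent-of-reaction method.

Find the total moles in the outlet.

2370 mol

C reacted = 0.395 × 752 = 297 mol; ν_C = −1, so ξ = 297/1 = 297 mol.
Outlet amounts (n = n₀ + ν ξ):
  C: 752 − 1(297) = 455
  B: 0 + 2(297) = 594.1
  A: 1320 (inert)
Total out = 455 + 594.1 + 1320 = 2369 mol.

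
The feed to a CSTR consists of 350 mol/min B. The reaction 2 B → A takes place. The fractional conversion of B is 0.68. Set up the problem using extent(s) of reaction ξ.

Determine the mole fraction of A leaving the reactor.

0.515

B reacted = 0.68 × 350 = 238 mol/min; ν_B = −2, so ξ = 238/2 = 119 mol/min.
Outlet amounts (n = n₀ + ν ξ):
  B: 350 − 2(119) = 112
  A: 0 + 1(119) = 119
Total out = 231 mol/min; y_A = 119 / 231 = 0.5152.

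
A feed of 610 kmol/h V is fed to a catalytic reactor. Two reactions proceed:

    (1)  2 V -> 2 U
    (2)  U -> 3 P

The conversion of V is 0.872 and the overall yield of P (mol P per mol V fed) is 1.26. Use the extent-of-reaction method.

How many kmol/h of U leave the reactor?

276 kmol/h

Conversion of V: V consumed = 2ξ₁ = 0.872 × 610 → ξ₁ = 266 kmol/h.
Yield of P: 3ξ₂ / 610 = 1.26 → ξ₂ = 256.2 kmol/h.
Outlet amounts (n = n₀ + Σ ν·ξ):
  V: 610 − 2(266) = 78.08
  U: 0 + 2(266) − 1(256.2) = 275.7
  P: 0 + 3(256.2) = 768.6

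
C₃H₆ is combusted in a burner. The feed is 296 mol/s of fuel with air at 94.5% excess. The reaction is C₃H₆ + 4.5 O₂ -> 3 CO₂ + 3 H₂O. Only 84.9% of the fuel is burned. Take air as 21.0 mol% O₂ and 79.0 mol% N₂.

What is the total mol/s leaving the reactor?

12800 mol/s

Stoichiometric O₂ = 4.5 × 296 = 1332 mol/s; O₂ fed = 1332 × 1.945 = 2591 mol/s.
N₂ fed = 2591 × 79/21 = 9746 mol/s.
Fuel reacted = 0.849 × 296 → ξ = 251.3 mol/s.
Outlet (n = n₀ + ν ξ):
  C₃H₆: 296 − 1(251.3) = 44.7
  O₂: 2591 − 4.5(251.3) = 1460
  N₂: 9746 (inert)
  CO₂: 0 + 3(251.3) = 753.9
  H₂O: 0 + 3(251.3) = 753.9
Total out = 44.7 + 1460 + 9746 + 753.9 + 753.9 = 12760 mol/s.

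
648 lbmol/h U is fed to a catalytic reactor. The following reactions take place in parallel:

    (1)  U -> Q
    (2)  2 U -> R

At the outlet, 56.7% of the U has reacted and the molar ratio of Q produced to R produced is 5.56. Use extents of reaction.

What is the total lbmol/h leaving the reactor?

599 lbmol/h

Conversion of U: U consumed = 0.567 × 648 = 367.4 lbmol/h = 1ξ₁ + 2ξ₂.
Selectivity: 1ξ₁ / (1ξ₂) = 5.56 → ξ₁ = 5.56 ξ₂.
Substitute: (1·5.56 + 2) ξ₂ = 367.4 → ξ₂ = 48.6 lbmol/h, ξ₁ = 270.2 lbmol/h.
Outlet amounts (n = n₀ + Σ ν·ξ):
  U: 648 − 1(270.2) − 2(48.6) = 280.6
  Q: 0 + 1(270.2) = 270.2
  R: 0 + 1(48.6) = 48.6
Total out = 280.6 + 270.2 + 48.6 = 599.4 lbmol/h.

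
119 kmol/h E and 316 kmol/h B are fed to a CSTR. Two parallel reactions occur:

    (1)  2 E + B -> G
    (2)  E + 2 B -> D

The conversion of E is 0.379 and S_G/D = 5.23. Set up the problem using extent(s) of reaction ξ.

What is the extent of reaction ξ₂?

Conversion of E: E consumed = 0.379 × 119 = 45.1 kmol/h = 2ξ₁ + 1ξ₂.
Selectivity: 1ξ₁ / (1ξ₂) = 5.23 → ξ₁ = 5.23 ξ₂.
Substitute: (2·5.23 + 1) ξ₂ = 45.1 → ξ₂ = 3.936 kmol/h, ξ₁ = 20.58 kmol/h.
Outlet amounts (n = n₀ + Σ ν·ξ):
  E: 119 − 2(20.58) − 1(3.936) = 73.9
  B: 316 − 1(20.58) − 2(3.936) = 287.5
  G: 0 + 1(20.58) = 20.58
  D: 0 + 1(3.936) = 3.936

ξ₂ = 3.94 kmol/h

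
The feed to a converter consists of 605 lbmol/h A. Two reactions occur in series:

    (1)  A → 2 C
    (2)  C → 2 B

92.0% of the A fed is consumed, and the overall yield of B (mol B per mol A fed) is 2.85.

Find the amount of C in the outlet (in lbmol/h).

Conversion of A: A consumed = 1ξ₁ = 0.92 × 605 → ξ₁ = 556.6 lbmol/h.
Yield of B: 2ξ₂ / 605 = 2.85 → ξ₂ = 862.1 lbmol/h.
Outlet amounts (n = n₀ + Σ ν·ξ):
  A: 605 − 1(556.6) = 48.4
  C: 0 + 2(556.6) − 1(862.1) = 251.1
  B: 0 + 2(862.1) = 1724

251 lbmol/h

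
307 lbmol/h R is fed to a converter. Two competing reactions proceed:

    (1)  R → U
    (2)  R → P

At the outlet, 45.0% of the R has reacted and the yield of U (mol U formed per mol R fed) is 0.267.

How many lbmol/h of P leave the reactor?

Yield of U: 1ξ₁ / 307 = 0.267 → ξ₁ = 81.97 lbmol/h.
Conversion of R: 1ξ₁ + 1ξ₂ = 0.45 × 307 = 138.2 → ξ₂ = 56.18 lbmol/h.
Outlet amounts (n = n₀ + Σ ν·ξ):
  R: 307 − 1(81.97) − 1(56.18) = 168.8
  U: 0 + 1(81.97) = 81.97
  P: 0 + 1(56.18) = 56.18

56.2 lbmol/h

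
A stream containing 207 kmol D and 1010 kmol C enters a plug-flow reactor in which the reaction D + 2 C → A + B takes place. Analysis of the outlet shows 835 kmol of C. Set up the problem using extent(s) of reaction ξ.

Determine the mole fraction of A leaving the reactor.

0.0775

For C: n = n₀ − 2ξ → 835 = 1010 − 2ξ, giving ξ = 87.5 kmol.
Outlet amounts (n = n₀ + ν ξ):
  D: 207 − 1(87.5) = 119.5
  C: 1010 − 2(87.5) = 835
  A: 0 + 1(87.5) = 87.5
  B: 0 + 1(87.5) = 87.5
Total out = 1130 kmol; y_A = 87.5 / 1130 = 0.07747.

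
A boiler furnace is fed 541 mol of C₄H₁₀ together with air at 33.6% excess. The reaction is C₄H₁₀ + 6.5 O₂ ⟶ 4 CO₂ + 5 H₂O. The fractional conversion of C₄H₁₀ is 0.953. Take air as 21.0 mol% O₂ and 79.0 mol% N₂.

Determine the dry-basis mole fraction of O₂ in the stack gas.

Stoichiometric O₂ = 6.5 × 541 = 3516 mol; O₂ fed = 3516 × 1.336 = 4698 mol.
N₂ fed = 4698 × 79/21 = 17670 mol.
Fuel reacted = 0.953 × 541 → ξ = 515.6 mol.
Outlet (n = n₀ + ν ξ):
  C₄H₁₀: 541 − 1(515.6) = 25.43
  O₂: 4698 − 6.5(515.6) = 1347
  N₂: 17670 (inert)
  CO₂: 0 + 4(515.6) = 2062
  H₂O: 0 + 5(515.6) = 2578
Dry total = 21110 mol; y_O₂ (dry) = 1347 / 21110 = 0.06381.

0.0638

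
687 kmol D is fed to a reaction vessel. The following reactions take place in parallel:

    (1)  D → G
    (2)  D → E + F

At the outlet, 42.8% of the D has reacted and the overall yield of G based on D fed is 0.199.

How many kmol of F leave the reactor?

Yield of G: 1ξ₁ / 687 = 0.199 → ξ₁ = 136.7 kmol.
Conversion of D: 1ξ₁ + 1ξ₂ = 0.428 × 687 = 294 → ξ₂ = 157.3 kmol.
Outlet amounts (n = n₀ + Σ ν·ξ):
  D: 687 − 1(136.7) − 1(157.3) = 393
  G: 0 + 1(136.7) = 136.7
  E: 0 + 1(157.3) = 157.3
  F: 0 + 1(157.3) = 157.3

157 kmol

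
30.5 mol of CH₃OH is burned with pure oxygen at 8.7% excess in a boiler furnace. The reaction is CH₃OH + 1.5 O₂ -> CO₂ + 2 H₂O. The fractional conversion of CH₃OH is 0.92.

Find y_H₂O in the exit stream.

Stoichiometric O₂ = 1.5 × 30.5 = 45.75 mol; O₂ fed = 45.75 × 1.087 = 49.73 mol.
Fuel reacted = 0.92 × 30.5 → ξ = 28.06 mol.
Outlet (n = n₀ + ν ξ):
  CH₃OH: 30.5 − 1(28.06) = 2.44
  O₂: 49.73 − 1.5(28.06) = 7.64
  CO₂: 0 + 1(28.06) = 28.06
  H₂O: 0 + 2(28.06) = 56.12
Total out = 94.26 mol; y_H₂O = 56.12 / 94.26 = 0.5954.

0.595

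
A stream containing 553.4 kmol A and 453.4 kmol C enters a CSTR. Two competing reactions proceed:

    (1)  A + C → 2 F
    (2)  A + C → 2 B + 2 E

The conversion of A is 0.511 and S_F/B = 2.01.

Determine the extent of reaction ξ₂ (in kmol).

Conversion of A: A consumed = 0.511 × 553.4 = 282.8 kmol = 1ξ₁ + 1ξ₂.
Selectivity: 2ξ₁ / (2ξ₂) = 2.01 → ξ₁ = 2.01 ξ₂.
Substitute: (1·2.01 + 1) ξ₂ = 282.8 → ξ₂ = 93.95 kmol, ξ₁ = 188.8 kmol.
Outlet amounts (n = n₀ + Σ ν·ξ):
  A: 553.4 − 1(188.8) − 1(93.95) = 270.6
  C: 453.4 − 1(188.8) − 1(93.95) = 170.6
  F: 0 + 2(188.8) = 377.7
  B: 0 + 2(93.95) = 187.9
  E: 0 + 2(93.95) = 187.9

ξ₂ = 93.9 kmol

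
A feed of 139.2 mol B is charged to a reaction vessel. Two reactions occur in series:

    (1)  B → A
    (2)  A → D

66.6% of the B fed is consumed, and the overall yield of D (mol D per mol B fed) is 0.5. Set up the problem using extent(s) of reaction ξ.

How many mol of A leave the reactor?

23.1 mol

Conversion of B: B consumed = 1ξ₁ = 0.666 × 139.2 → ξ₁ = 92.71 mol.
Yield of D: 1ξ₂ / 139.2 = 0.5 → ξ₂ = 69.6 mol.
Outlet amounts (n = n₀ + Σ ν·ξ):
  B: 139.2 − 1(92.71) = 46.49
  A: 0 + 1(92.71) − 1(69.6) = 23.11
  D: 0 + 1(69.6) = 69.6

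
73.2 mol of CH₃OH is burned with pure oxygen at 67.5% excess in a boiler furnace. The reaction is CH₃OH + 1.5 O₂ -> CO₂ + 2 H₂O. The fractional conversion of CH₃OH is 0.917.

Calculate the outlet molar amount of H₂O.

134 mol

Stoichiometric O₂ = 1.5 × 73.2 = 109.8 mol; O₂ fed = 109.8 × 1.675 = 183.9 mol.
Fuel reacted = 0.917 × 73.2 → ξ = 67.12 mol.
Outlet (n = n₀ + ν ξ):
  CH₃OH: 73.2 − 1(67.12) = 6.076
  O₂: 183.9 − 1.5(67.12) = 83.23
  CO₂: 0 + 1(67.12) = 67.12
  H₂O: 0 + 2(67.12) = 134.2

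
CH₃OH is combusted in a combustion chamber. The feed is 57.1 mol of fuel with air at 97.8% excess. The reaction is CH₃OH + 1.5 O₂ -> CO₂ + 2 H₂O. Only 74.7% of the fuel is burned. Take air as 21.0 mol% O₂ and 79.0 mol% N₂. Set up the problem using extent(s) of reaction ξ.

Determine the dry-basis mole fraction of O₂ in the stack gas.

0.132

Stoichiometric O₂ = 1.5 × 57.1 = 85.65 mol; O₂ fed = 85.65 × 1.978 = 169.4 mol.
N₂ fed = 169.4 × 79/21 = 637.3 mol.
Fuel reacted = 0.747 × 57.1 → ξ = 42.65 mol.
Outlet (n = n₀ + ν ξ):
  CH₃OH: 57.1 − 1(42.65) = 14.45
  O₂: 169.4 − 1.5(42.65) = 105.4
  N₂: 637.3 (inert)
  CO₂: 0 + 1(42.65) = 42.65
  H₂O: 0 + 2(42.65) = 85.31
Dry total = 799.9 mol; y_O₂ (dry) = 105.4 / 799.9 = 0.1318.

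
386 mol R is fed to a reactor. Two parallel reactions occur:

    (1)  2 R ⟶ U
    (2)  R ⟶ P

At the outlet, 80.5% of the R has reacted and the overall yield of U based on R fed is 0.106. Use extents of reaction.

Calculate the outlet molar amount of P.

229 mol

Yield of U: 1ξ₁ / 386 = 0.106 → ξ₁ = 40.92 mol.
Conversion of R: 2ξ₁ + 1ξ₂ = 0.805 × 386 = 310.7 → ξ₂ = 228.9 mol.
Outlet amounts (n = n₀ + Σ ν·ξ):
  R: 386 − 2(40.92) − 1(228.9) = 75.27
  U: 0 + 1(40.92) = 40.92
  P: 0 + 1(228.9) = 228.9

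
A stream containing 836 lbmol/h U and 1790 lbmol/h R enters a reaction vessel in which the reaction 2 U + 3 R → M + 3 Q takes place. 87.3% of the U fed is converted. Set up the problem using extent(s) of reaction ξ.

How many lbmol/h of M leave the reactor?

365 lbmol/h

U reacted = 0.873 × 836 = 729.8 lbmol/h; ν_U = −2, so ξ = 729.8/2 = 364.9 lbmol/h.
Outlet amounts (n = n₀ + ν ξ):
  U: 836 − 2(364.9) = 106.2
  R: 1790 − 3(364.9) = 695.3
  M: 0 + 1(364.9) = 364.9
  Q: 0 + 3(364.9) = 1095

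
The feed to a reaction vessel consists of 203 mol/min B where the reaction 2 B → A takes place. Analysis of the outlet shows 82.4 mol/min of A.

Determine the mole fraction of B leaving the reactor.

For A: n = n₀ + 1ξ → 82.4 = 0 + 1ξ, giving ξ = 82.4 mol/min.
Outlet amounts (n = n₀ + ν ξ):
  B: 203 − 2(82.4) = 38.2
  A: 0 + 1(82.4) = 82.4
Total out = 120.6 mol/min; y_B = 38.2 / 120.6 = 0.3167.

0.317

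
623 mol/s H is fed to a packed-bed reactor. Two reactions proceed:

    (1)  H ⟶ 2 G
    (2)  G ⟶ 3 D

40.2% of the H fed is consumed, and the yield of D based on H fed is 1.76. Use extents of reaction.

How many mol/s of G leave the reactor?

Conversion of H: H consumed = 1ξ₁ = 0.402 × 623 → ξ₁ = 250.4 mol/s.
Yield of D: 3ξ₂ / 623 = 1.76 → ξ₂ = 365.5 mol/s.
Outlet amounts (n = n₀ + Σ ν·ξ):
  H: 623 − 1(250.4) = 372.6
  G: 0 + 2(250.4) − 1(365.5) = 135.4
  D: 0 + 3(365.5) = 1096

135 mol/s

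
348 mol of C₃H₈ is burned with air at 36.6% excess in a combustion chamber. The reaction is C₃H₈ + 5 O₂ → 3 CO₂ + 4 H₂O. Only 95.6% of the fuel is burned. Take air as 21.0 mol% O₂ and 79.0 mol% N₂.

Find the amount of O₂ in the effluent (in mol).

713 mol

Stoichiometric O₂ = 5 × 348 = 1740 mol; O₂ fed = 1740 × 1.366 = 2377 mol.
N₂ fed = 2377 × 79/21 = 8941 mol.
Fuel reacted = 0.956 × 348 → ξ = 332.7 mol.
Outlet (n = n₀ + ν ξ):
  C₃H₈: 348 − 1(332.7) = 15.31
  O₂: 2377 − 5(332.7) = 713.4
  N₂: 8941 (inert)
  CO₂: 0 + 3(332.7) = 998.1
  H₂O: 0 + 4(332.7) = 1331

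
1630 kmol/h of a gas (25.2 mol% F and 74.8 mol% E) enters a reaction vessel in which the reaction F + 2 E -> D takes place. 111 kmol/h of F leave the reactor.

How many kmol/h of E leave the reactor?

620 kmol/h

For F: n = n₀ − 1ξ → 111 = 410.8 − 1ξ, giving ξ = 299.8 kmol/h.
Outlet amounts (n = n₀ + ν ξ):
  F: 410.8 − 1(299.8) = 111
  E: 1219 − 2(299.8) = 619.7
  D: 0 + 1(299.8) = 299.8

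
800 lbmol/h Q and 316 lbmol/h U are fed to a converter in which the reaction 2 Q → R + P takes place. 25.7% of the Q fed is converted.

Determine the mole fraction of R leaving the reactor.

0.0921

Q reacted = 0.257 × 800 = 205.6 lbmol/h; ν_Q = −2, so ξ = 205.6/2 = 102.8 lbmol/h.
Outlet amounts (n = n₀ + ν ξ):
  Q: 800 − 2(102.8) = 594.4
  R: 0 + 1(102.8) = 102.8
  P: 0 + 1(102.8) = 102.8
  U: 316 (inert)
Total out = 1116 lbmol/h; y_R = 102.8 / 1116 = 0.09211.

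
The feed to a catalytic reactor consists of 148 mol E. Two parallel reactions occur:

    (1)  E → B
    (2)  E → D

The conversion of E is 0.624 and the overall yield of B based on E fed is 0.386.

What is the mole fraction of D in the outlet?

Yield of B: 1ξ₁ / 148 = 0.386 → ξ₁ = 57.13 mol.
Conversion of E: 1ξ₁ + 1ξ₂ = 0.624 × 148 = 92.35 → ξ₂ = 35.22 mol.
Outlet amounts (n = n₀ + Σ ν·ξ):
  E: 148 − 1(57.13) − 1(35.22) = 55.65
  B: 0 + 1(57.13) = 57.13
  D: 0 + 1(35.22) = 35.22
Total out = 148 mol; y_D = 35.22 / 148 = 0.238.

0.238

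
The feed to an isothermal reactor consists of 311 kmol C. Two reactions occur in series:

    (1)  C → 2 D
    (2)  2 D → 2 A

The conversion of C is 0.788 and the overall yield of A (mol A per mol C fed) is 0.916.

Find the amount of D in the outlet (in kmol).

Conversion of C: C consumed = 1ξ₁ = 0.788 × 311 → ξ₁ = 245.1 kmol.
Yield of A: 2ξ₂ / 311 = 0.916 → ξ₂ = 142.4 kmol.
Outlet amounts (n = n₀ + Σ ν·ξ):
  C: 311 − 1(245.1) = 65.93
  D: 0 + 2(245.1) − 2(142.4) = 205.3
  A: 0 + 2(142.4) = 284.9

205 kmol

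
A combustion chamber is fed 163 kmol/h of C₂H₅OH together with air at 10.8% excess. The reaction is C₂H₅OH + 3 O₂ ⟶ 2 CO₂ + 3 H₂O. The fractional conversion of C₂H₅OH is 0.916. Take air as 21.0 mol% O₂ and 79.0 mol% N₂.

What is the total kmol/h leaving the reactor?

2890 kmol/h

Stoichiometric O₂ = 3 × 163 = 489 kmol/h; O₂ fed = 489 × 1.108 = 541.8 kmol/h.
N₂ fed = 541.8 × 79/21 = 2038 kmol/h.
Fuel reacted = 0.916 × 163 → ξ = 149.3 kmol/h.
Outlet (n = n₀ + ν ξ):
  C₂H₅OH: 163 − 1(149.3) = 13.69
  O₂: 541.8 − 3(149.3) = 93.89
  N₂: 2038 (inert)
  CO₂: 0 + 2(149.3) = 298.6
  H₂O: 0 + 3(149.3) = 447.9
Total out = 13.69 + 93.89 + 2038 + 298.6 + 447.9 = 2892 kmol/h.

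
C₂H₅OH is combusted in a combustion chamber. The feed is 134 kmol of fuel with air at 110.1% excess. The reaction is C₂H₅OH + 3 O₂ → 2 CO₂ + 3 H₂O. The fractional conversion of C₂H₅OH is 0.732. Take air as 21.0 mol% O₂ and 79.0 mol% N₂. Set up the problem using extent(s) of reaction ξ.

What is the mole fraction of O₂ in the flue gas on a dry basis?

0.139

Stoichiometric O₂ = 3 × 134 = 402 kmol; O₂ fed = 402 × 2.101 = 844.6 kmol.
N₂ fed = 844.6 × 79/21 = 3177 kmol.
Fuel reacted = 0.732 × 134 → ξ = 98.09 kmol.
Outlet (n = n₀ + ν ξ):
  C₂H₅OH: 134 − 1(98.09) = 35.91
  O₂: 844.6 − 3(98.09) = 550.3
  N₂: 3177 (inert)
  CO₂: 0 + 2(98.09) = 196.2
  H₂O: 0 + 3(98.09) = 294.3
Dry total = 3960 kmol; y_O₂ (dry) = 550.3 / 3960 = 0.139.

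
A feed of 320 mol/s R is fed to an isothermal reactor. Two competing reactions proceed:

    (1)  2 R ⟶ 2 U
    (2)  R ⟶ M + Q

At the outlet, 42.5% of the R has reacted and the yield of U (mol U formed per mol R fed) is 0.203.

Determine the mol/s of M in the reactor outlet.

71 mol/s

Yield of U: 2ξ₁ / 320 = 0.203 → ξ₁ = 32.48 mol/s.
Conversion of R: 2ξ₁ + 1ξ₂ = 0.425 × 320 = 136 → ξ₂ = 71.04 mol/s.
Outlet amounts (n = n₀ + Σ ν·ξ):
  R: 320 − 2(32.48) − 1(71.04) = 184
  U: 0 + 2(32.48) = 64.96
  M: 0 + 1(71.04) = 71.04
  Q: 0 + 1(71.04) = 71.04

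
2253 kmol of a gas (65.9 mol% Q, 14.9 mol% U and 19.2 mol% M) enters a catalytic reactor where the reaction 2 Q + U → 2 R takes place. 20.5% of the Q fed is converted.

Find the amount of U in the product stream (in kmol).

Q reacted = 0.205 × 1485 = 304.4 kmol; ν_Q = −2, so ξ = 304.4/2 = 152.2 kmol.
Outlet amounts (n = n₀ + ν ξ):
  Q: 1485 − 2(152.2) = 1180
  U: 335.7 − 1(152.2) = 183.5
  R: 0 + 2(152.2) = 304.4
  M: 432.6 (inert)

184 kmol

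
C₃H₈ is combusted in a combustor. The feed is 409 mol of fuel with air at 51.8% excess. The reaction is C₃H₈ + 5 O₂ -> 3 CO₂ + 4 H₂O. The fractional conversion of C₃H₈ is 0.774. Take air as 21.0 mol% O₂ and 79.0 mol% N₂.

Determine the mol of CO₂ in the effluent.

Stoichiometric O₂ = 5 × 409 = 2045 mol; O₂ fed = 2045 × 1.518 = 3104 mol.
N₂ fed = 3104 × 79/21 = 11680 mol.
Fuel reacted = 0.774 × 409 → ξ = 316.6 mol.
Outlet (n = n₀ + ν ξ):
  C₃H₈: 409 − 1(316.6) = 92.43
  O₂: 3104 − 5(316.6) = 1521
  N₂: 11680 (inert)
  CO₂: 0 + 3(316.6) = 949.7
  H₂O: 0 + 4(316.6) = 1266

950 mol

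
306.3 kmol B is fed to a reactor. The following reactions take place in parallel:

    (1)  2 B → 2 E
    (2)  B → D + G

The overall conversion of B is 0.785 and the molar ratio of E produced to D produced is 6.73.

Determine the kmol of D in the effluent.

31.1 kmol

Conversion of B: B consumed = 0.785 × 306.3 = 240.4 kmol = 2ξ₁ + 1ξ₂.
Selectivity: 2ξ₁ / (1ξ₂) = 6.73 → ξ₁ = 3.365 ξ₂.
Substitute: (2·3.365 + 1) ξ₂ = 240.4 → ξ₂ = 31.11 kmol, ξ₁ = 104.7 kmol.
Outlet amounts (n = n₀ + Σ ν·ξ):
  B: 306.3 − 2(104.7) − 1(31.11) = 65.85
  E: 0 + 2(104.7) = 209.3
  D: 0 + 1(31.11) = 31.11
  G: 0 + 1(31.11) = 31.11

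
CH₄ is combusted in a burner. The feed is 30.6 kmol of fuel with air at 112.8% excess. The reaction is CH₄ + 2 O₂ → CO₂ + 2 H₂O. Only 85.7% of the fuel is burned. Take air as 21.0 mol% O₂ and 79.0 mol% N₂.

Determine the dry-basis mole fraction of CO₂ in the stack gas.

0.0438

Stoichiometric O₂ = 2 × 30.6 = 61.2 kmol; O₂ fed = 61.2 × 2.128 = 130.2 kmol.
N₂ fed = 130.2 × 79/21 = 489.9 kmol.
Fuel reacted = 0.857 × 30.6 → ξ = 26.22 kmol.
Outlet (n = n₀ + ν ξ):
  CH₄: 30.6 − 1(26.22) = 4.376
  O₂: 130.2 − 2(26.22) = 77.79
  N₂: 489.9 (inert)
  CO₂: 0 + 1(26.22) = 26.22
  H₂O: 0 + 2(26.22) = 52.45
Dry total = 598.3 kmol; y_CO₂ (dry) = 26.22 / 598.3 = 0.04383.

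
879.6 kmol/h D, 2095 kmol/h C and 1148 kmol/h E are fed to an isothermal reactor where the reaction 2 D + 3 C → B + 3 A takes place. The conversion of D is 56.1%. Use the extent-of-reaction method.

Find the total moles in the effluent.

D reacted = 0.561 × 879.6 = 493.5 kmol/h; ν_D = −2, so ξ = 493.5/2 = 246.7 kmol/h.
Outlet amounts (n = n₀ + ν ξ):
  D: 879.6 − 2(246.7) = 386.1
  C: 2095 − 3(246.7) = 1355
  B: 0 + 1(246.7) = 246.7
  A: 0 + 3(246.7) = 740.2
  E: 1148 (inert)
Total out = 386.1 + 1355 + 246.7 + 740.2 + 1148 = 3876 kmol/h.

3880 kmol/h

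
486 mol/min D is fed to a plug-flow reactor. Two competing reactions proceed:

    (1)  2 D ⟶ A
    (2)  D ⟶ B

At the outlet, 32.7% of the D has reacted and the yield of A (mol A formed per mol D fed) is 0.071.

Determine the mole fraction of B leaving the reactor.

Yield of A: 1ξ₁ / 486 = 0.071 → ξ₁ = 34.51 mol/min.
Conversion of D: 2ξ₁ + 1ξ₂ = 0.327 × 486 = 158.9 → ξ₂ = 89.91 mol/min.
Outlet amounts (n = n₀ + Σ ν·ξ):
  D: 486 − 2(34.51) − 1(89.91) = 327.1
  A: 0 + 1(34.51) = 34.51
  B: 0 + 1(89.91) = 89.91
Total out = 451.5 mol/min; y_B = 89.91 / 451.5 = 0.1991.

0.199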